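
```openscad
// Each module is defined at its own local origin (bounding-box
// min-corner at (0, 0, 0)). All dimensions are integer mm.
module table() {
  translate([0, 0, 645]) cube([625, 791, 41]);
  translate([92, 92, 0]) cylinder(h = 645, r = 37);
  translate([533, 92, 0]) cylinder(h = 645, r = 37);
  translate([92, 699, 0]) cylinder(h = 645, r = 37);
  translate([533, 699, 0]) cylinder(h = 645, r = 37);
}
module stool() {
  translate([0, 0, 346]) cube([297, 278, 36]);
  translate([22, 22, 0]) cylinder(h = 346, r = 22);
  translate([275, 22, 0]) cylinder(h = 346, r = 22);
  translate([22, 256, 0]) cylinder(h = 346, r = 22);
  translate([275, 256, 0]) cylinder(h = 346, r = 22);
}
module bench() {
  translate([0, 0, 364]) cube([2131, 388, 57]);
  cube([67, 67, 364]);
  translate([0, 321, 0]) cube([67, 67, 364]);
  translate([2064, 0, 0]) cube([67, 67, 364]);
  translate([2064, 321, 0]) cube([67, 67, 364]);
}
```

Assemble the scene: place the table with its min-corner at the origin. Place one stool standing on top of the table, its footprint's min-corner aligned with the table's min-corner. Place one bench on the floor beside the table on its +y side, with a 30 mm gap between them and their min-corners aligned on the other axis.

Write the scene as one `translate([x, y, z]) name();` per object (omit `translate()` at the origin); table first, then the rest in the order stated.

table();
translate([0, 0, 686]) stool();
translate([0, 821, 0]) bench();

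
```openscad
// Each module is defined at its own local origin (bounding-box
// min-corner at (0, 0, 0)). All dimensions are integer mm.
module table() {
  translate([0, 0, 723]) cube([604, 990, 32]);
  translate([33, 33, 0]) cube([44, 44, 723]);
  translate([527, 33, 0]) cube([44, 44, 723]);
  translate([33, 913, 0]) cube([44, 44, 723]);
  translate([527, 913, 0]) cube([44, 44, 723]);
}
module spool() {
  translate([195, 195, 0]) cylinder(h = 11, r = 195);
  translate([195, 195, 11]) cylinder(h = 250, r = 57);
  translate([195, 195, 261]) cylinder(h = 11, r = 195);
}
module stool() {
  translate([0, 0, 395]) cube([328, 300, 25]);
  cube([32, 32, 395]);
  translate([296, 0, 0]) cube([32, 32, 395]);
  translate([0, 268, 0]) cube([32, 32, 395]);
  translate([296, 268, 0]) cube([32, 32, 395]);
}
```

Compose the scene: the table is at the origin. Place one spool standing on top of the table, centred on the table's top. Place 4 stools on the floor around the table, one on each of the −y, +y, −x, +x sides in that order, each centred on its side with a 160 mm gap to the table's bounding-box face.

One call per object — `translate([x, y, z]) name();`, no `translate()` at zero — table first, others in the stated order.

table();
translate([107, 300, 755]) spool();
translate([138, -460, 0]) stool();
translate([138, 1150, 0]) stool();
translate([-488, 345, 0]) stool();
translate([764, 345, 0]) stool();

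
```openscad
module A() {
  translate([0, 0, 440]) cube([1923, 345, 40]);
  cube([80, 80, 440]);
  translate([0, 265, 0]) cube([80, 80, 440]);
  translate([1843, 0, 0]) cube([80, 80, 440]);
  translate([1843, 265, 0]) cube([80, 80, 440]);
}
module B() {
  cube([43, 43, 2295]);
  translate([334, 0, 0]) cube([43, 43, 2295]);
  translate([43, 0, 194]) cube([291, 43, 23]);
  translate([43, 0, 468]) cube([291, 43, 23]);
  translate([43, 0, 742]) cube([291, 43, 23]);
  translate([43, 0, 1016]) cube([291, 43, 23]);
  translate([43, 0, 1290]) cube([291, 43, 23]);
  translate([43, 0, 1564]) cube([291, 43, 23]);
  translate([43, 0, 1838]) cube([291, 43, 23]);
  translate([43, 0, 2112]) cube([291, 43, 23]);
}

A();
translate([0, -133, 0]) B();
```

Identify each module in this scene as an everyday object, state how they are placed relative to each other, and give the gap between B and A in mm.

A is a bench. B is a ladder. The ladder is on the floor beside the bench on its −y side. The gap between the ladder and the bench is 90 mm.

The ladder's nearest face is 90 mm from the bench's −y face.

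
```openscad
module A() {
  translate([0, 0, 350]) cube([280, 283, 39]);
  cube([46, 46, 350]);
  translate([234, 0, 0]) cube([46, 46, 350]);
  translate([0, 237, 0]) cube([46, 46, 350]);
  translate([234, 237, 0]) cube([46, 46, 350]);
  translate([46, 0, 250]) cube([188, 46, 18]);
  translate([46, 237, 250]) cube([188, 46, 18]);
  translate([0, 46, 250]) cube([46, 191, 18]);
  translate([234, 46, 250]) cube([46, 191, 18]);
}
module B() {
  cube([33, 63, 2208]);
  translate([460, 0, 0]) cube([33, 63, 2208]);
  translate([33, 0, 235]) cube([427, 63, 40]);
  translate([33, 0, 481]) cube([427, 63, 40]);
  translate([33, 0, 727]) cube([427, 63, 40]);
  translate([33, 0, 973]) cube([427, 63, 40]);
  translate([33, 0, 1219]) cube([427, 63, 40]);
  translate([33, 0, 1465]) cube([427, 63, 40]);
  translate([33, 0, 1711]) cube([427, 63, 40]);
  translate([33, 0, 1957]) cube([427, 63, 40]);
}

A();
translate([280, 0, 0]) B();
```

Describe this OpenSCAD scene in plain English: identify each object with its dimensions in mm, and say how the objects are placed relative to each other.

A is a four-legged stool. The seat is 280×283 mm, 39 mm thick, top at z = 389 mm. It stands on four square legs, each 46×46 mm in cross-section, from z = 0 to the seat underside, each flush with a corner of the seat. Four stretchers, 46 mm wide and 18 mm tall, connect adjacent legs with their undersides at z = 250 mm, each running between the inner faces of the legs it joins and aligned with the legs' outer faces on the other axis.

B is a wooden ladder with two side rails of 33×63 mm section and 2208 mm height, set 493 mm apart overall. Between them run 8 rectangular rungs (63 mm deep, 40 mm thick), front faces flush with the rails' −y face. The bottom of the first rung is 235 mm above the floor and each subsequent rung is 246 mm higher than the one below.

The ladder is against the stool's +x side, with their −y faces flush.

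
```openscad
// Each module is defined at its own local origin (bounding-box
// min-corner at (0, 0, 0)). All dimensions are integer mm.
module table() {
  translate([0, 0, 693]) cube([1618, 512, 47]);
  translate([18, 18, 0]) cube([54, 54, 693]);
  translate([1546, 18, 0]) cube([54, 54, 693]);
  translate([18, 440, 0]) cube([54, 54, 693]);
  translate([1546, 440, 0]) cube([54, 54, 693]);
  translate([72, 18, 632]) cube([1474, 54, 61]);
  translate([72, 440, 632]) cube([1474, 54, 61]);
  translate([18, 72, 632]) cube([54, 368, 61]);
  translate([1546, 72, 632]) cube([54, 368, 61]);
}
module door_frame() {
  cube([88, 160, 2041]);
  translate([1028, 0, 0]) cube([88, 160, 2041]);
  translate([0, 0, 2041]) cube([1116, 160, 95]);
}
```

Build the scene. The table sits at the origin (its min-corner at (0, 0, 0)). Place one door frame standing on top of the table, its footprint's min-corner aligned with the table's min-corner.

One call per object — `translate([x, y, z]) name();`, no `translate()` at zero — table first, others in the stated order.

table();
translate([0, 0, 740]) door_frame();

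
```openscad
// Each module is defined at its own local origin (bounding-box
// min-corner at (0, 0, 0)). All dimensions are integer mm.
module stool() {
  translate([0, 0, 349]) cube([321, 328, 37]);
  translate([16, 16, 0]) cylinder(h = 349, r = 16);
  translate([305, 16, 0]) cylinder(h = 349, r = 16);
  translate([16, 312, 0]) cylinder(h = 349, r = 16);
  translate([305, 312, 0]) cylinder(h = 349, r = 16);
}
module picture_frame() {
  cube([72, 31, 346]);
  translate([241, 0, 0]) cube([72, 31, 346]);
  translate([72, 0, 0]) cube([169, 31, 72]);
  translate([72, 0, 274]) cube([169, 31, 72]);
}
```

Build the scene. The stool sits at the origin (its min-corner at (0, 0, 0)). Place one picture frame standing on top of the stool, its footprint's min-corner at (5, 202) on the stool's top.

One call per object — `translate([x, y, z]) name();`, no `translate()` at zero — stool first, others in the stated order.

stool();
translate([5, 202, 386]) picture_frame();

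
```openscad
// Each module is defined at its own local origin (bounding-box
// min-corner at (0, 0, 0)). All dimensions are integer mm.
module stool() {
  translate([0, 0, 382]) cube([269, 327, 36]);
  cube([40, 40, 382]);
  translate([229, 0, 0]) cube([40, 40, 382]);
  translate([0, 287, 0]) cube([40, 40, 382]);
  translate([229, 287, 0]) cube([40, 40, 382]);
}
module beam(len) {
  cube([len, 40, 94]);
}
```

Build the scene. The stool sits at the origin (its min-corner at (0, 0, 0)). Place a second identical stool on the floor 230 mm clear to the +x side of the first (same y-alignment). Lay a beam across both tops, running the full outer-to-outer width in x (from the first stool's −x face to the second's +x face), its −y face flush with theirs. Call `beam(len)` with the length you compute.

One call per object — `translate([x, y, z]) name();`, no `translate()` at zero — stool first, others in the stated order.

stool();
translate([499, 0, 0]) stool();
translate([0, 0, 418]) beam(768);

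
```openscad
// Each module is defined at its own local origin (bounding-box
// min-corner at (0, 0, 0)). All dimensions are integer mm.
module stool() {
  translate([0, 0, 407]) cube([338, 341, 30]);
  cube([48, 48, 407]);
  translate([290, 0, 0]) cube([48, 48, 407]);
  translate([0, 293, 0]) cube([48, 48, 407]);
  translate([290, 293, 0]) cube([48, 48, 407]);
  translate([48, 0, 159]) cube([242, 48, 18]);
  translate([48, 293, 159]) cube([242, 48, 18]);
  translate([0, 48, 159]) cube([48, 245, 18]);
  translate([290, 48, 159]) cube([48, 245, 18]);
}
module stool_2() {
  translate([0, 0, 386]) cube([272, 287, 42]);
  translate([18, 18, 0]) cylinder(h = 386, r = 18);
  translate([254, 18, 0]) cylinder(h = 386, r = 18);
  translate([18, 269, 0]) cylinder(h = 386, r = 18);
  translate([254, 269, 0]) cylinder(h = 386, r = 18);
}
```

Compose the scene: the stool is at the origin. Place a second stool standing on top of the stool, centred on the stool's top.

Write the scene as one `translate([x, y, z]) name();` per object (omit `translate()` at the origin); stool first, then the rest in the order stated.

stool();
translate([33, 27, 437]) stool_2();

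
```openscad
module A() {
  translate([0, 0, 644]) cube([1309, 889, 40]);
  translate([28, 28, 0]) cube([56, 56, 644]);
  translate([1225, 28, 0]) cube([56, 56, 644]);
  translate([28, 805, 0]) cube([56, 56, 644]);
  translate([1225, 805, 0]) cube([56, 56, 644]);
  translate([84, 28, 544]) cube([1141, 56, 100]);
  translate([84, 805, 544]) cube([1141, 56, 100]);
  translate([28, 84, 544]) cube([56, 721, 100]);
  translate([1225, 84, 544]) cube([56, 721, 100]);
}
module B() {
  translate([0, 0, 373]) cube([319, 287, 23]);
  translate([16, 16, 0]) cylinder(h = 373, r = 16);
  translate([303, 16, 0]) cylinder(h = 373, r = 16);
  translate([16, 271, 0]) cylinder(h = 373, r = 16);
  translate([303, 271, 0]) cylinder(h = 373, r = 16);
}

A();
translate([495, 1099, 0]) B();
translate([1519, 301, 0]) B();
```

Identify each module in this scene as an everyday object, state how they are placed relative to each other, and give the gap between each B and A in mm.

Each stool's nearest face is 210 mm from the table's bounding box.

A is a table. B is a stool. Two stools sit around the table at the +y, +x sides. The gap between each stool and the table is 210 mm.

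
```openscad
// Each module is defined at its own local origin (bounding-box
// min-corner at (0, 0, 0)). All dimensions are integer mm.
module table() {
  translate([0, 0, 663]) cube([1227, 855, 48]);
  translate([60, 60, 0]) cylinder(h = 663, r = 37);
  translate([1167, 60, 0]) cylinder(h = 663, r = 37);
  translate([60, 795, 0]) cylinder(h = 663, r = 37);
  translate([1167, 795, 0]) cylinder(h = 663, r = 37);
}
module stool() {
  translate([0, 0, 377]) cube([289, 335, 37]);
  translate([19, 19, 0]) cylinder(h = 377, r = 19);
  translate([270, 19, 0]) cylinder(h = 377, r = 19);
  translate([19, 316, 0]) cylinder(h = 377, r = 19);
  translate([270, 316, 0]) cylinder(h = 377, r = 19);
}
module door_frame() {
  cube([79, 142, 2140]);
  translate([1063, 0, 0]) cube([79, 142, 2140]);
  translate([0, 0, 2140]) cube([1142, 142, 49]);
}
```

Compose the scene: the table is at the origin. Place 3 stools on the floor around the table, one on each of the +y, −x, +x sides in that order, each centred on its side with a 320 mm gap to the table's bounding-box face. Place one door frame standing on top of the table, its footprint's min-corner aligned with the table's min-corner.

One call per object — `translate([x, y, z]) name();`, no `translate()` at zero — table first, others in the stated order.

table();
translate([469, 1175, 0]) stool();
translate([-609, 260, 0]) stool();
translate([1547, 260, 0]) stool();
translate([0, 0, 711]) door_frame();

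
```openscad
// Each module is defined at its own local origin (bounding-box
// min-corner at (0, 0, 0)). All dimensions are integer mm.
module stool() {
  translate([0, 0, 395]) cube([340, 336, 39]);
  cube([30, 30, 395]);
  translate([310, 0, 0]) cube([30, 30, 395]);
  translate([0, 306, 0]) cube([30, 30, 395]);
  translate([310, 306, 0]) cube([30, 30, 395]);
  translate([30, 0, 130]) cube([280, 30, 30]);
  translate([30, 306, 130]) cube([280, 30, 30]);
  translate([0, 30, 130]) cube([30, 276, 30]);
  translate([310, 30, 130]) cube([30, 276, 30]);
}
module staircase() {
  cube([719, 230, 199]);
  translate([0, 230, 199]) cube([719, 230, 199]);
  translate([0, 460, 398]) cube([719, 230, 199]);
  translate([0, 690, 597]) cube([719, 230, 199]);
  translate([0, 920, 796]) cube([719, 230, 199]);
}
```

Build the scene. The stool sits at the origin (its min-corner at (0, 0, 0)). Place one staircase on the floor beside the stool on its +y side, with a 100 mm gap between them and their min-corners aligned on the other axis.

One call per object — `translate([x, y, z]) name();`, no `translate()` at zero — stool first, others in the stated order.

stool();
translate([0, 436, 0]) staircase();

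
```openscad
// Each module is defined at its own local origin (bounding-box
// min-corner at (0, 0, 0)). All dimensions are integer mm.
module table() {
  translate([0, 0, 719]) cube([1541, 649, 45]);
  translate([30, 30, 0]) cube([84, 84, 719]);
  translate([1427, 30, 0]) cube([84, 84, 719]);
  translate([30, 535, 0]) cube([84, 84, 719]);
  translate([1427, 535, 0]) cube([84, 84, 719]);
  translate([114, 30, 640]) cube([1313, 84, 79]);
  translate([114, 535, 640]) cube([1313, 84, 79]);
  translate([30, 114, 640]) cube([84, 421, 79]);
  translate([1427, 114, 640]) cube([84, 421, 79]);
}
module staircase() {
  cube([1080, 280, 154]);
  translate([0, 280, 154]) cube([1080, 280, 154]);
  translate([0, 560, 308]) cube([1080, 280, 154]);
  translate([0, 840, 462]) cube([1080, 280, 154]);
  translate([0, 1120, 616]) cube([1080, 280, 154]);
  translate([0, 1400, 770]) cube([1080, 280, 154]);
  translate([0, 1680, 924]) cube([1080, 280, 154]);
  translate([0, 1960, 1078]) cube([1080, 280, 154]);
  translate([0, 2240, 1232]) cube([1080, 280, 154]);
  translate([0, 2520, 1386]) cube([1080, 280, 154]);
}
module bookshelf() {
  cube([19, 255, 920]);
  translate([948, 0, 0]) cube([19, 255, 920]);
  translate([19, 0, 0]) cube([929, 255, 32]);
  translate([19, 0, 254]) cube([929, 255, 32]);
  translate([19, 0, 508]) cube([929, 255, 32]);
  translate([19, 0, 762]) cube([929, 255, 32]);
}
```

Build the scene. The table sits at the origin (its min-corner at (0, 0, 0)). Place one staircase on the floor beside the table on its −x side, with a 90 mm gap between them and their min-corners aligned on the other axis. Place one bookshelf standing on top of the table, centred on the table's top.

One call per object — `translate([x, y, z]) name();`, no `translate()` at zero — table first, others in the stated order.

table();
translate([-1170, 0, 0]) staircase();
translate([287, 197, 764]) bookshelf();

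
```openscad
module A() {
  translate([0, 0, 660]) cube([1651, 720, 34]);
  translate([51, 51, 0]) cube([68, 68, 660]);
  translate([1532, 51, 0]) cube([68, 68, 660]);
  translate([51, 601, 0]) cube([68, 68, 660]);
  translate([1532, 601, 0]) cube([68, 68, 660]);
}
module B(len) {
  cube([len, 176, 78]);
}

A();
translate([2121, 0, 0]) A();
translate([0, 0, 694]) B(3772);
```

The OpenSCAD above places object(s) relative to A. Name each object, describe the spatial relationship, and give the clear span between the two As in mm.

A is a table. B is a beam. A beam spans the tops of two tables. The clear span between the two tables is 470 mm.

Second table starts at x = 2121; first ends at x = 1651; clear span = 2121 − 1651 = 470 mm.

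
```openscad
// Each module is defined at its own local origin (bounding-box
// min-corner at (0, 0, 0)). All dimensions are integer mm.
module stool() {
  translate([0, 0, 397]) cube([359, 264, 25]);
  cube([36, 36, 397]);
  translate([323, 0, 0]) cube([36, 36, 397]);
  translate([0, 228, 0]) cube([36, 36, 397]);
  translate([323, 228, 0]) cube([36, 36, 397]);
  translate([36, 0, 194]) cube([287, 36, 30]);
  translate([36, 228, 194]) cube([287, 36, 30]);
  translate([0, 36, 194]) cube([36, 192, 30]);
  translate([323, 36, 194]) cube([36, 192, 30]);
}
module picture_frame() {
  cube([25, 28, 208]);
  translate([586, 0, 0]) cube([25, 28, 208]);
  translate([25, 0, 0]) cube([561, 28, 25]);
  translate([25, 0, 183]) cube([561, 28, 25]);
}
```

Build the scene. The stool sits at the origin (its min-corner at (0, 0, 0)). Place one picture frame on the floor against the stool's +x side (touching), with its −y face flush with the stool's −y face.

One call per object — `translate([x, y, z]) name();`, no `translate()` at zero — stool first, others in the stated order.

stool();
translate([359, 0, 0]) picture_frame();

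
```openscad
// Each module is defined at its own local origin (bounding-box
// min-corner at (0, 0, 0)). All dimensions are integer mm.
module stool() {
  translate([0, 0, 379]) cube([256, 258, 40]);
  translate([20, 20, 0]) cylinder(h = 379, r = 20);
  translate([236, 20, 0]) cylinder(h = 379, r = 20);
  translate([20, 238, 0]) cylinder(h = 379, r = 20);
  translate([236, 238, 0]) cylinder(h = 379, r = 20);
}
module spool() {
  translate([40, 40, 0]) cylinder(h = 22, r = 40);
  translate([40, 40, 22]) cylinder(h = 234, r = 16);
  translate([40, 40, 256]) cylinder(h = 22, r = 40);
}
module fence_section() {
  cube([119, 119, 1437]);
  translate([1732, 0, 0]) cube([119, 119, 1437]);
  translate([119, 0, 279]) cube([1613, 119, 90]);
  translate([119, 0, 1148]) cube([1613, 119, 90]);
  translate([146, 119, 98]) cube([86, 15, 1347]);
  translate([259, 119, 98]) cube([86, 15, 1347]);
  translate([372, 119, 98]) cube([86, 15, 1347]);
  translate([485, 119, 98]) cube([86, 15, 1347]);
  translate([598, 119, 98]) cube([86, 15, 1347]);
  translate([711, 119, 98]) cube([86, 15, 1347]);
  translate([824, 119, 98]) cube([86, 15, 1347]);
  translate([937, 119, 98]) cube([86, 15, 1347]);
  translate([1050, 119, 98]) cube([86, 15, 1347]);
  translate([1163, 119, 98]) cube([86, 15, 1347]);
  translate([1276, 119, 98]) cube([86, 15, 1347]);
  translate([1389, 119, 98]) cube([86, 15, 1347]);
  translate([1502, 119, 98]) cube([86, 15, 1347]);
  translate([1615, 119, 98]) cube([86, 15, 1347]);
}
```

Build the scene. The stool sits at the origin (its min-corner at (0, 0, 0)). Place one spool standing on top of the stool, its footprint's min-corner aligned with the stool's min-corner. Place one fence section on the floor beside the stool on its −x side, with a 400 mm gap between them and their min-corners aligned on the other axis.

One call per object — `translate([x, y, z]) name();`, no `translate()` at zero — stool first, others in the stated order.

stool();
translate([0, 0, 419]) spool();
translate([-2251, 0, 0]) fence_section();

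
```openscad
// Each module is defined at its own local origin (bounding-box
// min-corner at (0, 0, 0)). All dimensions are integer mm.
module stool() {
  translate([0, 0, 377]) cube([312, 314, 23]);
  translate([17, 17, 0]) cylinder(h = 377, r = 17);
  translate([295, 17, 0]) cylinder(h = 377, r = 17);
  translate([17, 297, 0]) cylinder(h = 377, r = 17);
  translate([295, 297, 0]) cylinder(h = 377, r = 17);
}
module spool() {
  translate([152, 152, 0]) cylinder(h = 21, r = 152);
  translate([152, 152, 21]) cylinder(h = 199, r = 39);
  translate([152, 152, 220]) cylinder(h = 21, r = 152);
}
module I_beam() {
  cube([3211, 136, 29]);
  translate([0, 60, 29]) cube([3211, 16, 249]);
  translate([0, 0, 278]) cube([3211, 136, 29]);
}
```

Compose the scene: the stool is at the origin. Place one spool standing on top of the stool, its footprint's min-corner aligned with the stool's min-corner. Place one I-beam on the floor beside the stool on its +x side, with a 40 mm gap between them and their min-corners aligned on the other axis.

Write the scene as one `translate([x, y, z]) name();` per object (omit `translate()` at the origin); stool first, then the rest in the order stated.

stool();
translate([0, 0, 400]) spool();
translate([352, 0, 0]) I_beam();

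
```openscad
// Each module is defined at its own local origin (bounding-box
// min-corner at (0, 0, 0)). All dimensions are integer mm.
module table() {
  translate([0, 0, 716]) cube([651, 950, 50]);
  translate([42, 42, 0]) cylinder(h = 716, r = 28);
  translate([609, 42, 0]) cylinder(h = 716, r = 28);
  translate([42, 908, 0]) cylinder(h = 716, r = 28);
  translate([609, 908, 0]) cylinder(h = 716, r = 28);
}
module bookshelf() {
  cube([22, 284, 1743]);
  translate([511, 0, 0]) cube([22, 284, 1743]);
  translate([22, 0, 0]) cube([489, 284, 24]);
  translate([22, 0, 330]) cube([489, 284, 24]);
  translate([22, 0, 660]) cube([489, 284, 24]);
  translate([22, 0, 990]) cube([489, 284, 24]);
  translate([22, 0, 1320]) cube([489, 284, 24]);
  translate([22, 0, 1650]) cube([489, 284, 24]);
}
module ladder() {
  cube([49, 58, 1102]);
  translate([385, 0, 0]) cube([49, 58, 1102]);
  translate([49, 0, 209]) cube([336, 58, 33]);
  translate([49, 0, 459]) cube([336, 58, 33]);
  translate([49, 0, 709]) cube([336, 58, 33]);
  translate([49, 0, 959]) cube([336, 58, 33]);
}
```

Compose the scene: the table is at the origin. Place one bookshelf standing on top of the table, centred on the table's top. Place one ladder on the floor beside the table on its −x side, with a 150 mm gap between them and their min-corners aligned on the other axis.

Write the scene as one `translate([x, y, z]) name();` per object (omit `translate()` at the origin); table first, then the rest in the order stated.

table();
translate([59, 333, 766]) bookshelf();
translate([-584, 0, 0]) ladder();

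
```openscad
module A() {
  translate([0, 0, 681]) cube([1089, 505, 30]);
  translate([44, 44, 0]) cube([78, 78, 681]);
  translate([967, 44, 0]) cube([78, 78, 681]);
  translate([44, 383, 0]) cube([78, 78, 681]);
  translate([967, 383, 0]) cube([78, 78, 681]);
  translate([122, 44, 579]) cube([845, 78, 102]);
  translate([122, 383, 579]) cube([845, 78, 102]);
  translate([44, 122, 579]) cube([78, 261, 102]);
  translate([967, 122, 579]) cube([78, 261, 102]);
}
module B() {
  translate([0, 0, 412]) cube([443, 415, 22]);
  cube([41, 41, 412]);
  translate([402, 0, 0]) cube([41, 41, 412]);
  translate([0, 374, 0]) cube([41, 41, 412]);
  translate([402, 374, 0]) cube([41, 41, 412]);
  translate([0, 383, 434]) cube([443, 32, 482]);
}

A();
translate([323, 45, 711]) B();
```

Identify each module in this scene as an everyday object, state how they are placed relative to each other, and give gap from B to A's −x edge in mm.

The chair's min-x is at 323; the table's min-x is 0; gap = 323 mm.

A is a table. B is a chair. The chair is on top of the table, centred. The gap from the chair to the table's −x edge is 323 mm.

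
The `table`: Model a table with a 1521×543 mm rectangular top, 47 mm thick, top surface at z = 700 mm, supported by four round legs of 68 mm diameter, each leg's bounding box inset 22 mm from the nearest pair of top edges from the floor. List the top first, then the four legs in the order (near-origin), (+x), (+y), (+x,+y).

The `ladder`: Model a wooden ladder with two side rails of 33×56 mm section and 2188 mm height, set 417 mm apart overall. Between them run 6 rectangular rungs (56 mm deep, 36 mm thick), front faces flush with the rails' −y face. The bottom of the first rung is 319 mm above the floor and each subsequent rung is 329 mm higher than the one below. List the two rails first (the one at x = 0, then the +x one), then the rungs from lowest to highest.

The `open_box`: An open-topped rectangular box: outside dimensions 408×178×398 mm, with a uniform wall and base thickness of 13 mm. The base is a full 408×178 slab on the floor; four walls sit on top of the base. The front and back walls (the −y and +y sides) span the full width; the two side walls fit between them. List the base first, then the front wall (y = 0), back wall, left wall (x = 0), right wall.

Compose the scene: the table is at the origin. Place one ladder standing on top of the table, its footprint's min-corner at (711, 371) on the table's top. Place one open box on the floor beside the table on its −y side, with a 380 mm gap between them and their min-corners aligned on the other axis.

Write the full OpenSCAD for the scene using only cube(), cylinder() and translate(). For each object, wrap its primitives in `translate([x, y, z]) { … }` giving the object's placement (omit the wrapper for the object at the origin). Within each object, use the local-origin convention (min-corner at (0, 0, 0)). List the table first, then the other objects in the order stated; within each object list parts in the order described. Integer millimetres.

translate([0, 0, 653]) cube([1521, 543, 47]);
translate([56, 56, 0]) cylinder(h = 653, r = 34);
translate([1465, 56, 0]) cylinder(h = 653, r = 34);
translate([56, 487, 0]) cylinder(h = 653, r = 34);
translate([1465, 487, 0]) cylinder(h = 653, r = 34);
translate([711, 371, 700]) {
  cube([33, 56, 2188]);
  translate([384, 0, 0]) cube([33, 56, 2188]);
  translate([33, 0, 319]) cube([351, 56, 36]);
  translate([33, 0, 648]) cube([351, 56, 36]);
  translate([33, 0, 977]) cube([351, 56, 36]);
  translate([33, 0, 1306]) cube([351, 56, 36]);
  translate([33, 0, 1635]) cube([351, 56, 36]);
  translate([33, 0, 1964]) cube([351, 56, 36]);
}
translate([0, -558, 0]) {
  cube([408, 178, 13]);
  translate([0, 0, 13]) cube([408, 13, 385]);
  translate([0, 165, 13]) cube([408, 13, 385]);
  translate([0, 13, 13]) cube([13, 152, 385]);
  translate([395, 13, 13]) cube([13, 152, 385]);
}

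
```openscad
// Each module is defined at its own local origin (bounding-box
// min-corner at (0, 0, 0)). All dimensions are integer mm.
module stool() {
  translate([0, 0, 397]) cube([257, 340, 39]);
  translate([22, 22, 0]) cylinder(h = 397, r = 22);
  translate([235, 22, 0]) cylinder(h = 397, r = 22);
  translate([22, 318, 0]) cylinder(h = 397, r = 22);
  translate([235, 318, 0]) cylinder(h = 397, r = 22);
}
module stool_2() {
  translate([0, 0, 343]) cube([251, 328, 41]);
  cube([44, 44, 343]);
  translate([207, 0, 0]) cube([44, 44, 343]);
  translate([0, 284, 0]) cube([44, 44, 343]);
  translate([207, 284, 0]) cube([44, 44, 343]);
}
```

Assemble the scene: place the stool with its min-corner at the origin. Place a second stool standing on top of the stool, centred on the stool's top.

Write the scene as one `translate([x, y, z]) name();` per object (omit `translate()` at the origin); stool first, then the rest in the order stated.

stool();
translate([3, 6, 436]) stool_2();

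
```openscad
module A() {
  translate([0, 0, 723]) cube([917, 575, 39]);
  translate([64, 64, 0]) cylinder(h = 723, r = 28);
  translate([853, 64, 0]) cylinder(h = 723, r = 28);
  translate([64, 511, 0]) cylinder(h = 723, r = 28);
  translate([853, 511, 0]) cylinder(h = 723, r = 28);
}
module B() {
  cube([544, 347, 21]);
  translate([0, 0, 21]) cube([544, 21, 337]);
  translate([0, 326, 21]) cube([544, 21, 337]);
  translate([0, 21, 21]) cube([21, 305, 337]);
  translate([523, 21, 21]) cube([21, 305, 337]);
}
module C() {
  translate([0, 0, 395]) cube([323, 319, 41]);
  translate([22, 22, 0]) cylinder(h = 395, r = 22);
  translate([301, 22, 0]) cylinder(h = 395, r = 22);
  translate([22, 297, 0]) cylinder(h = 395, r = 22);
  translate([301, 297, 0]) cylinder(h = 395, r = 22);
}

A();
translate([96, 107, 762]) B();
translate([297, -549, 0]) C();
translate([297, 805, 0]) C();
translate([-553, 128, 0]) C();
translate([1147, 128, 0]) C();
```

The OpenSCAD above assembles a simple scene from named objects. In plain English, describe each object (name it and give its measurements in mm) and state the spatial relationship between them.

A is a table: top 917 mm (x) × 575 mm (y), 39 mm thick, upper face at z = 762 mm, on four round legs of 56 mm diameter, each leg's bounding box inset 36 mm from the nearest pair of top edges, running from z = 0 to the bottom of the top.

B is an open-topped rectangular box: outside dimensions 544×347×358 mm, with a uniform wall and base thickness of 21 mm. The base is a full 544×347 slab on the floor; four walls sit on top of the base. The front and back walls (the −y and +y sides) span the full width; the two side walls fit between them.

C is a four-legged stool. The seat is 323×319 mm, 41 mm thick, top at z = 436 mm. It stands on four round legs, each 44 mm in diameter, from z = 0 to the seat underside, each leg's axis is inset half a diameter from the nearest pair of seat edges (so the leg's bounding box is flush with the corner).

The open box is on top of the table. Four stools sit around the table at the −y, +y, −x, +x sides.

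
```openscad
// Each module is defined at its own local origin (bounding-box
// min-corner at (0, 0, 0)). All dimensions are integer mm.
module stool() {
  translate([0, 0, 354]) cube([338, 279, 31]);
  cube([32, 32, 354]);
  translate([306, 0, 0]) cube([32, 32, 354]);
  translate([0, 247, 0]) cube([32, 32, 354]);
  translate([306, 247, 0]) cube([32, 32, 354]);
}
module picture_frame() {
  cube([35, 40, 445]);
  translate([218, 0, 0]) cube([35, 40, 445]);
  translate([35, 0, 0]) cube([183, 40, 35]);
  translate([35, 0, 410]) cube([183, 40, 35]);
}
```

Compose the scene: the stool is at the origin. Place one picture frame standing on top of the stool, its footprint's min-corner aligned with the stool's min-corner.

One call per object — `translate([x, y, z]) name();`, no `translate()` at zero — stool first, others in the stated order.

stool();
translate([0, 0, 385]) picture_frame();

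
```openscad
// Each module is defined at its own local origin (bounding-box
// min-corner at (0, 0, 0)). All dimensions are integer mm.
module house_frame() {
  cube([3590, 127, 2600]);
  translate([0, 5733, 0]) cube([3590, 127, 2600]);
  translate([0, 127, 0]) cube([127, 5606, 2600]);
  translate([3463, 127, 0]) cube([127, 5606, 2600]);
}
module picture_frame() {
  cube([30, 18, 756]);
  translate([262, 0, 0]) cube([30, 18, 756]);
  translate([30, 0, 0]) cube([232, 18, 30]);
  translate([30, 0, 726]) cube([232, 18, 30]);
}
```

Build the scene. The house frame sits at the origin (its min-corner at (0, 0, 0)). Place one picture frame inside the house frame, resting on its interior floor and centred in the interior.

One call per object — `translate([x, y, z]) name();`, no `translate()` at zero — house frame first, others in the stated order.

house_frame();
translate([1649, 2921, 0]) picture_frame();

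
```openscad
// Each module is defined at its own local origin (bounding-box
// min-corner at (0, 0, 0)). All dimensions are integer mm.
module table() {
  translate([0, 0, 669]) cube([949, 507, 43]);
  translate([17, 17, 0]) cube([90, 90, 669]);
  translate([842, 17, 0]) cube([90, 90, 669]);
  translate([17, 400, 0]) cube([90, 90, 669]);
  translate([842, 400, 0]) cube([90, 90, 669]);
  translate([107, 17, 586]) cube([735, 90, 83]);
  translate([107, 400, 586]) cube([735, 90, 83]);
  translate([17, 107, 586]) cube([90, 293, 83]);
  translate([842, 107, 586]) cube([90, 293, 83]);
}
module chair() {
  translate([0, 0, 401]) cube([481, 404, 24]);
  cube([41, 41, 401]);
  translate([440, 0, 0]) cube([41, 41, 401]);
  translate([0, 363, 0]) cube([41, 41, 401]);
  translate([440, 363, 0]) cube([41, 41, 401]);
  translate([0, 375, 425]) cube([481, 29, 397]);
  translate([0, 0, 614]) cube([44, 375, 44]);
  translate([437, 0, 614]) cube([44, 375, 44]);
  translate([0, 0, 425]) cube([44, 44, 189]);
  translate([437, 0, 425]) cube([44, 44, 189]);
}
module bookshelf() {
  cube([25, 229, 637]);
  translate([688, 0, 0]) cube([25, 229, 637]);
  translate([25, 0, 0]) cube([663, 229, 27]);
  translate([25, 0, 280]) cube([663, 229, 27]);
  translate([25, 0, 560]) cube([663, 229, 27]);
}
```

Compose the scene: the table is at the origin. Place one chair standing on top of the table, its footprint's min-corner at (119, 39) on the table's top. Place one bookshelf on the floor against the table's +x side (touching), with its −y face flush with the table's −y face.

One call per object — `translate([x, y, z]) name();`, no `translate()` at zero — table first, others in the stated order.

table();
translate([119, 39, 712]) chair();
translate([949, 0, 0]) bookshelf();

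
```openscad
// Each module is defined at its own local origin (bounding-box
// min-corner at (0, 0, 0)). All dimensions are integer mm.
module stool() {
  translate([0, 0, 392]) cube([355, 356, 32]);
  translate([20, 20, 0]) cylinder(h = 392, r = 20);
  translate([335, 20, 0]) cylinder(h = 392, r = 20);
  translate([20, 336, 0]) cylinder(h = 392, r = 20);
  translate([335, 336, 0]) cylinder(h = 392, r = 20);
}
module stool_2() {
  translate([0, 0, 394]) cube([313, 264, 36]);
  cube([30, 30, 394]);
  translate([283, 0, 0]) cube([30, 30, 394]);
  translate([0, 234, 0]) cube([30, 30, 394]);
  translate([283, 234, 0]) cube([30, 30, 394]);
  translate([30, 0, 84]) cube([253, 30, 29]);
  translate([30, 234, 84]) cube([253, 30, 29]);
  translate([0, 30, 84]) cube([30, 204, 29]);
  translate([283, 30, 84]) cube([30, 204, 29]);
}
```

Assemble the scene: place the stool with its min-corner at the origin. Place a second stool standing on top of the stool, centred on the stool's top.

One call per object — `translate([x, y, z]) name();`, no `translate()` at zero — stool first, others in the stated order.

stool();
translate([21, 46, 424]) stool_2();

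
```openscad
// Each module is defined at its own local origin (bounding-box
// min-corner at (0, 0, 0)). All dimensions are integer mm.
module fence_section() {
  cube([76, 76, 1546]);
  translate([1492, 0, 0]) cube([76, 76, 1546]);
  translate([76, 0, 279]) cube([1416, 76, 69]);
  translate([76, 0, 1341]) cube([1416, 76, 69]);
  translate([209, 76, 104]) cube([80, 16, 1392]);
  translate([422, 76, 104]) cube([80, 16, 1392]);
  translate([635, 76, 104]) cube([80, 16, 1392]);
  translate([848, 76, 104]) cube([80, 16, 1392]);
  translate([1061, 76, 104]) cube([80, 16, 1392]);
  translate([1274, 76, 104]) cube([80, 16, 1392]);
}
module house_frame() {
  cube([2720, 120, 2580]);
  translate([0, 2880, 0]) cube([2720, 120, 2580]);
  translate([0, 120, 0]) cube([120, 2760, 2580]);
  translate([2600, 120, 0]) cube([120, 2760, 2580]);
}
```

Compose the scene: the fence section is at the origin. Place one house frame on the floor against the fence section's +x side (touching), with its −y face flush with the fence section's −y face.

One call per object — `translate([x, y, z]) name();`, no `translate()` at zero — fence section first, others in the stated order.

fence_section();
translate([1568, 0, 0]) house_frame();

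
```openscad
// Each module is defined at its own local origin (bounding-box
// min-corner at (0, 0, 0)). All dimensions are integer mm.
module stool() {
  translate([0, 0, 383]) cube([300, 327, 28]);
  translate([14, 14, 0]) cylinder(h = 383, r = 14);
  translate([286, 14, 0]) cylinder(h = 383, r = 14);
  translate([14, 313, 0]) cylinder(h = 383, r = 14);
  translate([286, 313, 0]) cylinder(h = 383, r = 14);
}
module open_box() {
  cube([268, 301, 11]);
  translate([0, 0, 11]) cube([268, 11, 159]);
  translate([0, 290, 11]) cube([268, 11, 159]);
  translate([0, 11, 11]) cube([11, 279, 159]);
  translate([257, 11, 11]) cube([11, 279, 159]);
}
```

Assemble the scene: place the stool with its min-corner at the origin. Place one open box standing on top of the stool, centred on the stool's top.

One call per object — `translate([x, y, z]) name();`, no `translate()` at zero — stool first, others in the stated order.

stool();
translate([16, 13, 411]) open_box();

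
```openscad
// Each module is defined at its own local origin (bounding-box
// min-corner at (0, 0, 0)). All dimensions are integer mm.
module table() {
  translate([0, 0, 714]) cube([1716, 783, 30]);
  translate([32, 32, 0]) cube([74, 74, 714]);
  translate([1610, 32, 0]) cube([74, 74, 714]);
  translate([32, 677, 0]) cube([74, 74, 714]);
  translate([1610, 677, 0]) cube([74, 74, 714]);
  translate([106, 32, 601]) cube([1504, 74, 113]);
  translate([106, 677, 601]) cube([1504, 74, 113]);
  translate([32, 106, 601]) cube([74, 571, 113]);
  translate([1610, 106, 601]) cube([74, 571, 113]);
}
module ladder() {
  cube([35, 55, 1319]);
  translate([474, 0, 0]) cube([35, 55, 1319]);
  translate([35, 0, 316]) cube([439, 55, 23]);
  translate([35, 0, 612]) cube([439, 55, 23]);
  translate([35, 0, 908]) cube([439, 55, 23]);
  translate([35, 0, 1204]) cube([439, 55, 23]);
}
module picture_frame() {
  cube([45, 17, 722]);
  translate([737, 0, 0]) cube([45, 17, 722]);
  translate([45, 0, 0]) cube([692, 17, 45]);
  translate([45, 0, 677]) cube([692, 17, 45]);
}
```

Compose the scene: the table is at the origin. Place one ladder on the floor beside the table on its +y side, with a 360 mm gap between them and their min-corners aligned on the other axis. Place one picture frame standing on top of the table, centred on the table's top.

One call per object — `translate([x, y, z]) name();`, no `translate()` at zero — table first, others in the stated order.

table();
translate([0, 1143, 0]) ladder();
translate([467, 383, 744]) picture_frame();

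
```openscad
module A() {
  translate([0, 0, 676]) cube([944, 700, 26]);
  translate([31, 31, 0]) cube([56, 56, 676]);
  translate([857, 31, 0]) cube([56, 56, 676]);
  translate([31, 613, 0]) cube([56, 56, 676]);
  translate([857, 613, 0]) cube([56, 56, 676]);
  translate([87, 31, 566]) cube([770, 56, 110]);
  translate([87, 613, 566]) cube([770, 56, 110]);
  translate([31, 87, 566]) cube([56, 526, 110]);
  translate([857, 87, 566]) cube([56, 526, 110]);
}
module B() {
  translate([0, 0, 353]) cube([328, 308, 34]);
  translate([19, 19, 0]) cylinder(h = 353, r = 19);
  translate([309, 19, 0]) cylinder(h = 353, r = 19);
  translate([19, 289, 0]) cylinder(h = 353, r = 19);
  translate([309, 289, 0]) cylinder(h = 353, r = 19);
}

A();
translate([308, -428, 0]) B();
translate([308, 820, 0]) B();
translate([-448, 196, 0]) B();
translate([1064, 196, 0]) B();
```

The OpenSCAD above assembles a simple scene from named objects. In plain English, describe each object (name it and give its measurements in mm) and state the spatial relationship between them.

A is a rectangular dining table. The top is 944×700×26 mm with its upper surface at z = 702 mm. It stands on four 56×56 mm square legs, each inset 31 mm from the nearest pair of top edges, running from the floor to the underside of the top. Four apron rails, 56 mm thick and 110 mm tall, run between adjacent legs with their top edges flush with the underside of the top and their outer faces flush with the legs' outer faces.

B is a simple wooden stool: a rectangular seat 328 mm (x) by 308 mm (y), 34 mm thick, top face at z = 387 mm, on four round legs, each 38 mm in diameter. The legs rest on z = 0, each leg's axis is inset half a diameter from the nearest pair of seat edges (so the leg's bounding box is flush with the corner).

Four stools sit around the table at the −y, +y, −x, +x sides.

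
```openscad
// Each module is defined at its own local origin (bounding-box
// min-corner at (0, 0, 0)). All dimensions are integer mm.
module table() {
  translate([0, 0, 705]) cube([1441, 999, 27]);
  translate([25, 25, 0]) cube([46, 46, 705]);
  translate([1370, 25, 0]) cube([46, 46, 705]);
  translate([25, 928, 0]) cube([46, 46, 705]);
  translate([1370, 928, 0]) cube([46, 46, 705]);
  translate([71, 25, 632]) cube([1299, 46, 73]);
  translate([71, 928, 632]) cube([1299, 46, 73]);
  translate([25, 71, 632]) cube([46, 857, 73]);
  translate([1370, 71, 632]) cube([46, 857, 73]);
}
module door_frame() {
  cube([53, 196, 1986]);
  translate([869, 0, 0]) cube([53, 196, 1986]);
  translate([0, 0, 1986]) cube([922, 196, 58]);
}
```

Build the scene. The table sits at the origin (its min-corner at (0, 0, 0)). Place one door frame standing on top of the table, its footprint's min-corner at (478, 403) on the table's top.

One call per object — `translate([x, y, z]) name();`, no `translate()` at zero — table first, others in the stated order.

table();
translate([478, 403, 732]) door_frame();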